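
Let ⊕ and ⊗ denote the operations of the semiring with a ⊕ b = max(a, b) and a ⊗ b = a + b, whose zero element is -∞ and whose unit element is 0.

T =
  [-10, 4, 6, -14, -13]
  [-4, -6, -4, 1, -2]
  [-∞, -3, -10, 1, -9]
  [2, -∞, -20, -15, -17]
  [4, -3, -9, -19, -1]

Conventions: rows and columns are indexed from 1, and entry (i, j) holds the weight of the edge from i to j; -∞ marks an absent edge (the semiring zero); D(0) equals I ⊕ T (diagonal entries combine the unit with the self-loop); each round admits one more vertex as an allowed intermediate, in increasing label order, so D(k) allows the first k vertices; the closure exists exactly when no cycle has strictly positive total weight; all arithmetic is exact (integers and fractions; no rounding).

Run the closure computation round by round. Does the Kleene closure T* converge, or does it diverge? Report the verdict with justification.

D(0):
  [0, 4, 6, -14, -13]
  [-4, 0, -4, 1, -2]
  [-∞, -3, 0, 1, -9]
  [2, -∞, -20, 0, -17]
  [4, -3, -9, -19, 0]
D(1):
  [0, 4, 6, -14, -13]
  [-4, 0, 2, 1, -2]
  [-∞, -3, 0, 1, -9]
  [2, 6, 8, 0, -11]
  [4, 8, 10, -10, 0]
Detection: at round 2, diagonal entry (4, 4) turns strictly positive.
Key observation: the cycle 4->1->2->4 has total weight 2 + 4 + 1, which is strictly positive.
Answer: DIVERGES — positive cycle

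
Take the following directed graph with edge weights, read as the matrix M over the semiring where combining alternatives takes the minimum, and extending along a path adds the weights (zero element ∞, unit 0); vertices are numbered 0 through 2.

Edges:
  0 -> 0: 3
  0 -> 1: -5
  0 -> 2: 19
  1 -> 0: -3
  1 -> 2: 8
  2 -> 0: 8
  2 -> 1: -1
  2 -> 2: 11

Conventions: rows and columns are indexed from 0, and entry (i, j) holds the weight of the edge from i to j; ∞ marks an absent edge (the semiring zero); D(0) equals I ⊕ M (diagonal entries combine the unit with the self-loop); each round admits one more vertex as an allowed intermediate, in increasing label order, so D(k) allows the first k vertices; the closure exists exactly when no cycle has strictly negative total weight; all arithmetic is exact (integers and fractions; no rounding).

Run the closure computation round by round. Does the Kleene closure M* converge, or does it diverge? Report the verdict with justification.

D(0):
  [0, -5, 19]
  [-3, 0, 8]
  [8, -1, 0]
Detection: at round 1, diagonal entry (1, 1) turns strictly negative.
Key observation: the cycle 1->0->1 has total weight (-3) + (-5), which is strictly negative.
Answer: DIVERGES — negative cycle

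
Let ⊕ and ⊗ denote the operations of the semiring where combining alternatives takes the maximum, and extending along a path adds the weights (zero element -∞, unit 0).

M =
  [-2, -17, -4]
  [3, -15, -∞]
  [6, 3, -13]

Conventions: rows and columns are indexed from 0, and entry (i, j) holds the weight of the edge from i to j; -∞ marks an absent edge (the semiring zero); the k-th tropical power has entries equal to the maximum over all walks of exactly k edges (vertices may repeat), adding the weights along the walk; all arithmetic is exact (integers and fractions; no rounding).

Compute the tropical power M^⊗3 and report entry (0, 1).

M^⊗2:
  [2, -1, -6]
  [1, -14, -1]
  [6, -10, 2]
M^⊗3:
  [2, -3, -2]
  [5, 2, -3]
  [8, 5, 2]
Key observation: the optimum is the walk 0->0->2->1, with weight (-2) + (-4) + 3 = -3.
Optimal value attained by: walk 0->0->2->1.
Answer: (M^⊗3)[0][1] = -3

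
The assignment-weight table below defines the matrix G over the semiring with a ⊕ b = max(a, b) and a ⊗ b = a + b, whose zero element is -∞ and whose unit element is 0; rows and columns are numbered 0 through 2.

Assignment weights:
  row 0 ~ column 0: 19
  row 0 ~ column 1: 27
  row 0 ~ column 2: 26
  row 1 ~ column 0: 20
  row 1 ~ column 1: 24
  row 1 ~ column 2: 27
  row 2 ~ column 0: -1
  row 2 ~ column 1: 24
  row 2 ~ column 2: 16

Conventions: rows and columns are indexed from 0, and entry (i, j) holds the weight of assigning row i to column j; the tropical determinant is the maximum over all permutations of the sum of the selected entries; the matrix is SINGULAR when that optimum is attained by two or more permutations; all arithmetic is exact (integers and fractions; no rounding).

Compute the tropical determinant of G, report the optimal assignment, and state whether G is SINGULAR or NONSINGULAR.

σ = (0, 1, 2): 19 + 24 + 16 = 59
σ = (0, 2, 1): 19 + 27 + 24 = 70
σ = (1, 0, 2): 27 + 20 + 16 = 63
σ = (1, 2, 0): 27 + 27 + (-1) = 53
σ = (2, 0, 1): 26 + 20 + 24 = 70
σ = (2, 1, 0): 26 + 24 + (-1) = 49
Optimal value attained by: σ = (0, 2, 1).
Answer: det⊕(G) = 70; verdict: SINGULAR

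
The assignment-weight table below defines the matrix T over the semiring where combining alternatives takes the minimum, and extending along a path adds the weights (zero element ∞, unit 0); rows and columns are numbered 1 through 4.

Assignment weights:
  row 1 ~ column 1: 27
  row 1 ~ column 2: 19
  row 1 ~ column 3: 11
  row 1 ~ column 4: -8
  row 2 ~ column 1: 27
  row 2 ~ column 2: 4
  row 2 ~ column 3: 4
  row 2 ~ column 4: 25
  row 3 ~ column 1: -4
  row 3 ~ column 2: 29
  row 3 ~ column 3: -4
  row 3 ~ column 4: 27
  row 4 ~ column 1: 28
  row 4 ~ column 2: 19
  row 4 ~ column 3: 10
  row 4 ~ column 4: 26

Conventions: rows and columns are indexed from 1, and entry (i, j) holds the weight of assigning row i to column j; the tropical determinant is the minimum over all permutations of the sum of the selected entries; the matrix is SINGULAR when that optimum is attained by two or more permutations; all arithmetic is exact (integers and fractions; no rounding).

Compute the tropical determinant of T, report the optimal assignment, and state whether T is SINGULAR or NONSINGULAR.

σ = (1, 2, 3, 4): 27 + 4 + (-4) + 26 = 53
σ = (1, 2, 4, 3): 27 + 4 + 27 + 10 = 68
σ = (1, 3, 2, 4): 27 + 4 + 29 + 26 = 86
σ = (1, 3, 4, 2): 27 + 4 + 27 + 19 = 77
σ = (1, 4, 2, 3): 27 + 25 + 29 + 10 = 91
σ = (1, 4, 3, 2): 27 + 25 + (-4) + 19 = 67
σ = (2, 1, 3, 4): 19 + 27 + (-4) + 26 = 68
σ = (2, 1, 4, 3): 19 + 27 + 27 + 10 = 83
σ = (2, 3, 1, 4): 19 + 4 + (-4) + 26 = 45
σ = (2, 3, 4, 1): 19 + 4 + 27 + 28 = 78
σ = (2, 4, 1, 3): 19 + 25 + (-4) + 10 = 50
σ = (2, 4, 3, 1): 19 + 25 + (-4) + 28 = 68
σ = (3, 1, 2, 4): 11 + 27 + 29 + 26 = 93
σ = (3, 1, 4, 2): 11 + 27 + 27 + 19 = 84
σ = (3, 2, 1, 4): 11 + 4 + (-4) + 26 = 37
σ = (3, 2, 4, 1): 11 + 4 + 27 + 28 = 70
σ = (3, 4, 1, 2): 11 + 25 + (-4) + 19 = 51
σ = (3, 4, 2, 1): 11 + 25 + 29 + 28 = 93
σ = (4, 1, 2, 3): (-8) + 27 + 29 + 10 = 58
σ = (4, 1, 3, 2): (-8) + 27 + (-4) + 19 = 34
σ = (4, 2, 1, 3): (-8) + 4 + (-4) + 10 = 2
σ = (4, 2, 3, 1): (-8) + 4 + (-4) + 28 = 20
σ = (4, 3, 1, 2): (-8) + 4 + (-4) + 19 = 11
σ = (4, 3, 2, 1): (-8) + 4 + 29 + 28 = 53
Optimal value attained by: σ = (4, 2, 1, 3).
Answer: det⊕(T) = 2; verdict: NONSINGULAR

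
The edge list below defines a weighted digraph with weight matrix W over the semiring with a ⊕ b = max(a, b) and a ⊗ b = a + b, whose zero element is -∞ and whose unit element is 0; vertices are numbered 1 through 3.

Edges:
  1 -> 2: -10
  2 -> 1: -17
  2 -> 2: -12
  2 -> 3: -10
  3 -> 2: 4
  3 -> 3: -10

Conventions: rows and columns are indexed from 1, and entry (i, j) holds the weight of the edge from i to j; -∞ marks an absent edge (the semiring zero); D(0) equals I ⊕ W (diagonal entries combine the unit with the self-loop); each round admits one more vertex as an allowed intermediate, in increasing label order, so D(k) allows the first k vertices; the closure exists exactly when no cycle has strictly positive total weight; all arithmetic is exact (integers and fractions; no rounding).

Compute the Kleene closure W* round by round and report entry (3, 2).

D(0):
  [0, -10, -∞]
  [-17, 0, -10]
  [-∞, 4, 0]
D(1):
  [0, -10, -∞]
  [-17, 0, -10]
  [-∞, 4, 0]
D(2):
  [0, -10, -20]
  [-17, 0, -10]
  [-13, 4, 0]
D(3):
  [0, -10, -20]
  [-17, 0, -10]
  [-13, 4, 0]
Answer: W*[3][2] = 4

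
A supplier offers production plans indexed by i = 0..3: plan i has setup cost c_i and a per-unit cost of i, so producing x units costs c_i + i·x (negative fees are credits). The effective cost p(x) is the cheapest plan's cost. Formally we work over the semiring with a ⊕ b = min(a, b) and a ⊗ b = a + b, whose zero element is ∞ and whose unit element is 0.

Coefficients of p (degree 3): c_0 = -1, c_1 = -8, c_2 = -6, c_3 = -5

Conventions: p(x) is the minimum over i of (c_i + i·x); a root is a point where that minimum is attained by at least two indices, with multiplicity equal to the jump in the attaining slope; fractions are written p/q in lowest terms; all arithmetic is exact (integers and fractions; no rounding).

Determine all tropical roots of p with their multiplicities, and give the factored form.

hull edge (i=0, c=-1) to (i=1, c=-8): slope -7, span 1
hull edge (i=1, c=-8) to (i=3, c=-5): slope 3/2, span 2
Factored form: p(x) = -5 ⊗ (x ⊕ (-3/2)) ⊗ (x ⊕ (-3/2)) ⊗ (x ⊕ 7)
Answer: roots = -3/2 (mult 2), 7 (mult 1)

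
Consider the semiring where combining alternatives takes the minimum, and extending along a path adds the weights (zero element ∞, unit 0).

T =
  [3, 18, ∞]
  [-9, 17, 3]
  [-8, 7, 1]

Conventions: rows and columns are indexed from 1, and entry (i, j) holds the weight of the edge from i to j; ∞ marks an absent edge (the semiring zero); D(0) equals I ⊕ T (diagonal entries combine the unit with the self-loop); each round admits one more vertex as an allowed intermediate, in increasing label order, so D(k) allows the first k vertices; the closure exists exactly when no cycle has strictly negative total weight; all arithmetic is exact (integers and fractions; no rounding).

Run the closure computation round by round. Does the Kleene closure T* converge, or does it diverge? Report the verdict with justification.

D(0):
  [0, 18, ∞]
  [-9, 0, 3]
  [-8, 7, 0]
D(1):
  [0, 18, ∞]
  [-9, 0, 3]
  [-8, 7, 0]
D(2):
  [0, 18, 21]
  [-9, 0, 3]
  [-8, 7, 0]
D(3):
  [0, 18, 21]
  [-9, 0, 3]
  [-8, 7, 0]
Key observation: every diagonal entry stays at the unit through all rounds, so no improving cycle exists.
Answer: CONVERGES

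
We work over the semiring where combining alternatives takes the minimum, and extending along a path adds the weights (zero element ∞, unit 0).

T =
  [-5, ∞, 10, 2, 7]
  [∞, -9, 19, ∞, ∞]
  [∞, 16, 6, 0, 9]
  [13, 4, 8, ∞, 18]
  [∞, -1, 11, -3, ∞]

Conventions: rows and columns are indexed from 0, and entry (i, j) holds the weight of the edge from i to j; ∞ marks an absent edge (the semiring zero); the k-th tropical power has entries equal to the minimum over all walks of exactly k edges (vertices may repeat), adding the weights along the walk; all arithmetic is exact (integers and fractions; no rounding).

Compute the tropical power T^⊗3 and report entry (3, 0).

T^⊗2:
  [-10, 6, 5, -3, 2]
  [∞, -18, 10, 19, 28]
  [13, 4, 8, 6, 15]
  [8, -5, 14, 8, 17]
  [10, -10, 5, 11, 15]
T^⊗3:
  [-15, -3, 0, -8, -3]
  [32, -27, 1, 10, 19]
  [8, -5, 14, 8, 17]
  [3, -14, 14, 10, 15]
  [5, -19, 9, 5, 14]
Key observation: the optimum is the walk 3->0->0->0, with weight 13 + (-5) + (-5) = 3.
Optimal value attained by: walk 3->0->0->0.
Answer: (T^⊗3)[3][0] = 3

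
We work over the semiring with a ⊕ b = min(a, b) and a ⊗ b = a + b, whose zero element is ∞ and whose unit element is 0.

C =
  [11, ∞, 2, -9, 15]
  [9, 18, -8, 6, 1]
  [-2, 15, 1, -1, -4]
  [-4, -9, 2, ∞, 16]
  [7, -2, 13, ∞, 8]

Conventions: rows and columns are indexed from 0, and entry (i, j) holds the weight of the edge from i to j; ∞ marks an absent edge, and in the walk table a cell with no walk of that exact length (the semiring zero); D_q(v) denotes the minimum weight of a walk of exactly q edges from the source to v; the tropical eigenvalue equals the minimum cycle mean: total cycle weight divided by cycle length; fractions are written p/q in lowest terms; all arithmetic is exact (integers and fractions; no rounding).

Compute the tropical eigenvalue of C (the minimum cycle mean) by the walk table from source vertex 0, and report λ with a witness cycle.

q=0: [0, ∞, ∞, ∞, ∞]
q=1: [11, ∞, 2, -9, 15]
q=2: [-13, -18, -7, 1, -2]
q=3: [-9, -8, -26, -22, -17]
q=4: [-28, -31, -25, -27, -30]
q=5: [-31, -36, -39, -37, -30]
Optimal cycle mean attained by: cycle 0->3->1->2->0, total (-9) + (-9) + (-8) + (-2), length 4.
Answer: λ = -7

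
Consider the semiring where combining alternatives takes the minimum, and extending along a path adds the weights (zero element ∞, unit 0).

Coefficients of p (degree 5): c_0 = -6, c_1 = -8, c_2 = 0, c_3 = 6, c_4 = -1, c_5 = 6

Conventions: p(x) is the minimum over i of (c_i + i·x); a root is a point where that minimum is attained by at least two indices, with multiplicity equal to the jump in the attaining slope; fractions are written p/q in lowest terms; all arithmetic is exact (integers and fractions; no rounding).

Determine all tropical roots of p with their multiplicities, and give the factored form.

hull edge (i=0, c=-6) to (i=1, c=-8): slope -2, span 1
hull edge (i=1, c=-8) to (i=4, c=-1): slope 7/3, span 3
hull edge (i=4, c=-1) to (i=5, c=6): slope 7, span 1
Factored form: p(x) = 6 ⊗ (x ⊕ (-7)) ⊗ (x ⊕ (-7/3)) ⊗ (x ⊕ (-7/3)) ⊗ (x ⊕ (-7/3)) ⊗ (x ⊕ 2)
Answer: roots = -7 (mult 1), -7/3 (mult 3), 2 (mult 1)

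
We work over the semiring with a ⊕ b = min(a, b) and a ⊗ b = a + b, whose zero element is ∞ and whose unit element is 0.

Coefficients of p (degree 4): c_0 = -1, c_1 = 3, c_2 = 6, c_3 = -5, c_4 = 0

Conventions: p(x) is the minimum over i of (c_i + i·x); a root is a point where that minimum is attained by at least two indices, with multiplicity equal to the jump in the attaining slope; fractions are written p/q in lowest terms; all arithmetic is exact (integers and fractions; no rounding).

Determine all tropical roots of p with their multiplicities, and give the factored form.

hull edge (i=0, c=-1) to (i=3, c=-5): slope -4/3, span 3
hull edge (i=3, c=-5) to (i=4, c=0): slope 5, span 1
Factored form: p(x) = 0 ⊗ (x ⊕ (-5)) ⊗ (x ⊕ 4/3) ⊗ (x ⊕ 4/3) ⊗ (x ⊕ 4/3)
Answer: roots = -5 (mult 1), 4/3 (mult 3)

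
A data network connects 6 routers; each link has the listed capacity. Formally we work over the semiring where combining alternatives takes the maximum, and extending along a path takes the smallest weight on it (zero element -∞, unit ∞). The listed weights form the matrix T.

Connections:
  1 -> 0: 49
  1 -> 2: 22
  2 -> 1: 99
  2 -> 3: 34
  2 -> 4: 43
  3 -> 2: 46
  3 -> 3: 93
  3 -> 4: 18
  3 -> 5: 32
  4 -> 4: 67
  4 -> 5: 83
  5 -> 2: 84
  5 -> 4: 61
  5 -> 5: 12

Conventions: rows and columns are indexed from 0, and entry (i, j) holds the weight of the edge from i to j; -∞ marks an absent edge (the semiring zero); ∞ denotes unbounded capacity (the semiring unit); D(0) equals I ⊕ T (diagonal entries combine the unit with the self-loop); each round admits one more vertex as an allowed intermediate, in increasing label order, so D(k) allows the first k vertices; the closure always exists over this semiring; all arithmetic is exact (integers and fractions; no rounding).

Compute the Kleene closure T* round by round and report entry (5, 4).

D(0):
  [∞, -∞, -∞, -∞, -∞, -∞]
  [49, ∞, 22, -∞, -∞, -∞]
  [-∞, 99, ∞, 34, 43, -∞]
  [-∞, -∞, 46, ∞, 18, 32]
  [-∞, -∞, -∞, -∞, ∞, 83]
  [-∞, -∞, 84, -∞, 61, ∞]
D(1):
  [∞, -∞, -∞, -∞, -∞, -∞]
  [49, ∞, 22, -∞, -∞, -∞]
  [-∞, 99, ∞, 34, 43, -∞]
  [-∞, -∞, 46, ∞, 18, 32]
  [-∞, -∞, -∞, -∞, ∞, 83]
  [-∞, -∞, 84, -∞, 61, ∞]
D(2):
  [∞, -∞, -∞, -∞, -∞, -∞]
  [49, ∞, 22, -∞, -∞, -∞]
  [49, 99, ∞, 34, 43, -∞]
  [-∞, -∞, 46, ∞, 18, 32]
  [-∞, -∞, -∞, -∞, ∞, 83]
  [-∞, -∞, 84, -∞, 61, ∞]
D(3):
  [∞, -∞, -∞, -∞, -∞, -∞]
  [49, ∞, 22, 22, 22, -∞]
  [49, 99, ∞, 34, 43, -∞]
  [46, 46, 46, ∞, 43, 32]
  [-∞, -∞, -∞, -∞, ∞, 83]
  [49, 84, 84, 34, 61, ∞]
D(4):
  [∞, -∞, -∞, -∞, -∞, -∞]
  [49, ∞, 22, 22, 22, 22]
  [49, 99, ∞, 34, 43, 32]
  [46, 46, 46, ∞, 43, 32]
  [-∞, -∞, -∞, -∞, ∞, 83]
  [49, 84, 84, 34, 61, ∞]
D(5):
  [∞, -∞, -∞, -∞, -∞, -∞]
  [49, ∞, 22, 22, 22, 22]
  [49, 99, ∞, 34, 43, 43]
  [46, 46, 46, ∞, 43, 43]
  [-∞, -∞, -∞, -∞, ∞, 83]
  [49, 84, 84, 34, 61, ∞]
D(6):
  [∞, -∞, -∞, -∞, -∞, -∞]
  [49, ∞, 22, 22, 22, 22]
  [49, 99, ∞, 34, 43, 43]
  [46, 46, 46, ∞, 43, 43]
  [49, 83, 83, 34, ∞, 83]
  [49, 84, 84, 34, 61, ∞]
Answer: T*[5][4] = 61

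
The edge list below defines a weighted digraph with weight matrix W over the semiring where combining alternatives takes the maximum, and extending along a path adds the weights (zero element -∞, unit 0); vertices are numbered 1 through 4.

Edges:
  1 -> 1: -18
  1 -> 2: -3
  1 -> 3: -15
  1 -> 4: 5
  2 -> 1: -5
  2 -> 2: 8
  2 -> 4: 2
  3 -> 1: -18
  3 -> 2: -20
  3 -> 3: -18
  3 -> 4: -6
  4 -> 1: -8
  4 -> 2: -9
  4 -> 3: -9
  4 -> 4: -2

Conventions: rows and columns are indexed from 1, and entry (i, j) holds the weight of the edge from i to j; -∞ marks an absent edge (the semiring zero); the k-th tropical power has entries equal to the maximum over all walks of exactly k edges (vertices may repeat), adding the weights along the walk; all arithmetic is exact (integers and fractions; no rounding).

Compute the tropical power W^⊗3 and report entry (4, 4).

W^⊗2:
  [-3, 5, -4, 3]
  [3, 16, -7, 10]
  [-14, -12, -15, -8]
  [-10, -1, -11, -3]
W^⊗3:
  [0, 13, -6, 7]
  [11, 24, 1, 18]
  [-16, -4, -17, -9]
  [-6, 7, -12, 1]
Key observation: the optimum is the walk 4->2->2->4, with weight (-9) + 8 + 2 = 1.
Optimal value attained by: walk 4->2->2->4.
Answer: (W^⊗3)[4][4] = 1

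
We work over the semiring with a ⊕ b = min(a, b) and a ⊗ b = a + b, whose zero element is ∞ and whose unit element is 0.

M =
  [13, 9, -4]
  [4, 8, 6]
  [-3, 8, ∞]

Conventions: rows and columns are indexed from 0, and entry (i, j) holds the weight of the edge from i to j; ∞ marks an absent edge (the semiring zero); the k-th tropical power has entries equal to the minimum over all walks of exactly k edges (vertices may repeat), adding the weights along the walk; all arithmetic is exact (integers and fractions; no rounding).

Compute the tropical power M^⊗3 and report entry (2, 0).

M^⊗2:
  [-7, 4, 9]
  [3, 13, 0]
  [10, 6, -7]
M^⊗3:
  [6, 2, -11]
  [-3, 8, -1]
  [-10, 1, 6]
Key observation: the optimum is the walk 2->0->2->0, with weight (-3) + (-4) + (-3) = -10.
Optimal value attained by: walk 2->0->2->0.
Answer: (M^⊗3)[2][0] = -10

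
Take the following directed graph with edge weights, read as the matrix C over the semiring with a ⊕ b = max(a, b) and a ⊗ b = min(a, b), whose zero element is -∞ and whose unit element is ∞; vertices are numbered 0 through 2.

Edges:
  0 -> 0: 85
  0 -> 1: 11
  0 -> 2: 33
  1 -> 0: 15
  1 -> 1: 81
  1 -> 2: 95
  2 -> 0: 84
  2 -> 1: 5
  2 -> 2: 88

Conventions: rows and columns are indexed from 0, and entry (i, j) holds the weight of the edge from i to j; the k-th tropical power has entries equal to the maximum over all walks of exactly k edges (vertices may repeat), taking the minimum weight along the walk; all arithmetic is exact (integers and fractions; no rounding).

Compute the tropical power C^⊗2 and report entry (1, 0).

C^⊗2:
  [85, 11, 33]
  [84, 81, 88]
  [84, 11, 88]
Key observation: the optimum is the walk 1->2->0, with weight 95 min 84 = 84.
Optimal value attained by: walk 1->2->0.
Answer: (C^⊗2)[1][0] = 84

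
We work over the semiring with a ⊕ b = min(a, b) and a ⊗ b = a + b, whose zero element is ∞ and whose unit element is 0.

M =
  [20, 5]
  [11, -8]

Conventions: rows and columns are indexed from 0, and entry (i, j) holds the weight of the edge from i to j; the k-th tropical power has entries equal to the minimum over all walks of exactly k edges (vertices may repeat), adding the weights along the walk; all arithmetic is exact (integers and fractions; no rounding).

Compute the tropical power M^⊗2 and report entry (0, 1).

M^⊗2:
  [16, -3]
  [3, -16]
Key observation: the optimum is the walk 0->1->1, with weight 5 + (-8) = -3.
Optimal value attained by: walk 0->1->1.
Answer: (M^⊗2)[0][1] = -3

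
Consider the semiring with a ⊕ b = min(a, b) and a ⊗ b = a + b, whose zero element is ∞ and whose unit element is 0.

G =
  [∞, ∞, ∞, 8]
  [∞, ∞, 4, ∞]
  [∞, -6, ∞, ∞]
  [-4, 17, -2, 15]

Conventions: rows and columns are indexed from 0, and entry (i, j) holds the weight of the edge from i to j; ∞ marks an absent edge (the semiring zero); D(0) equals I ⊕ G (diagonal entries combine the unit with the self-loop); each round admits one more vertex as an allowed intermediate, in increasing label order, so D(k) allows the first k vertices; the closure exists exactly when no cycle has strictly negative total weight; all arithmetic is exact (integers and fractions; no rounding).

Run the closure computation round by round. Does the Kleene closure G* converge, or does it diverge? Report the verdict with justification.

D(0):
  [0, ∞, ∞, 8]
  [∞, 0, 4, ∞]
  [∞, -6, 0, ∞]
  [-4, 17, -2, 0]
D(1):
  [0, ∞, ∞, 8]
  [∞, 0, 4, ∞]
  [∞, -6, 0, ∞]
  [-4, 17, -2, 0]
Detection: at round 2, diagonal entry (2, 2) turns strictly negative.
Key observation: the cycle 2->1->2 has total weight (-6) + 4, which is strictly negative.
Answer: DIVERGES — negative cycle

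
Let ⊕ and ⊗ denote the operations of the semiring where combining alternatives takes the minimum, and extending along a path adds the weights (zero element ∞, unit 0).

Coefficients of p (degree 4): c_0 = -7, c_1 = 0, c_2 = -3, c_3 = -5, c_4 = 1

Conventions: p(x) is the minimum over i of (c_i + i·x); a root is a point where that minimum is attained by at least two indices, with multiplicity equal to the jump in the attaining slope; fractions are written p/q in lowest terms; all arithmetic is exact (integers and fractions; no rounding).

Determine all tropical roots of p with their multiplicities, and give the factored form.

hull edge (i=0, c=-7) to (i=3, c=-5): slope 2/3, span 3
hull edge (i=3, c=-5) to (i=4, c=1): slope 6, span 1
Factored form: p(x) = 1 ⊗ (x ⊕ (-6)) ⊗ (x ⊕ (-2/3)) ⊗ (x ⊕ (-2/3)) ⊗ (x ⊕ (-2/3))
Answer: roots = -6 (mult 1), -2/3 (mult 3)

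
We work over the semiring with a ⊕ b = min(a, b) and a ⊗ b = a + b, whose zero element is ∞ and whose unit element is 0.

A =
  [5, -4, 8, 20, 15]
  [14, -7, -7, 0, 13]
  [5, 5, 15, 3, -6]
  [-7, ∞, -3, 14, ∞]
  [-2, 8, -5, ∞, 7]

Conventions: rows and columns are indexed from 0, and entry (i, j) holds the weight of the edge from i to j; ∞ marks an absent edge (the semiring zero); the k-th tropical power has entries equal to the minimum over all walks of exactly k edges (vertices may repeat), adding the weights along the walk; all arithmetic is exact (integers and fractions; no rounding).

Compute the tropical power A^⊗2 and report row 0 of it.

A^⊗2:
  [10, -11, -11, -4, 2]
  [-7, -14, -14, -7, -13]
  [-8, -2, -11, 5, 1]
  [-2, -11, 1, 0, -9]
  [0, -6, 1, -2, -11]
Answer: row 0 of A^⊗2 = [10, -11, -11, -4, 2]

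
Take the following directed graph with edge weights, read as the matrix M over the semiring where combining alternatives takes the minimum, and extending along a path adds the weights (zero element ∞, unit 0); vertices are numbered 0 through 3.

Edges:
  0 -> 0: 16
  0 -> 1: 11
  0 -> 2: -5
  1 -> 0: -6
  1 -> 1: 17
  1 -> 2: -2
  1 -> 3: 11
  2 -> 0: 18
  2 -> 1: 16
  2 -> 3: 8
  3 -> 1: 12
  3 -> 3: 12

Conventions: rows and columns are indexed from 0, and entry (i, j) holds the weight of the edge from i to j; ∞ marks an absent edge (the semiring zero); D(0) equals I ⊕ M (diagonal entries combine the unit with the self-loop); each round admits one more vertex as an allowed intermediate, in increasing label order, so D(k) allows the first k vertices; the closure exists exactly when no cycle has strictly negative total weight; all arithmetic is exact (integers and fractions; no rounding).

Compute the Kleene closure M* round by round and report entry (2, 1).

D(0):
  [0, 11, -5, ∞]
  [-6, 0, -2, 11]
  [18, 16, 0, 8]
  [∞, 12, ∞, 0]
D(1):
  [0, 11, -5, ∞]
  [-6, 0, -11, 11]
  [18, 16, 0, 8]
  [∞, 12, ∞, 0]
D(2):
  [0, 11, -5, 22]
  [-6, 0, -11, 11]
  [10, 16, 0, 8]
  [6, 12, 1, 0]
D(3):
  [0, 11, -5, 3]
  [-6, 0, -11, -3]
  [10, 16, 0, 8]
  [6, 12, 1, 0]
D(4):
  [0, 11, -5, 3]
  [-6, 0, -11, -3]
  [10, 16, 0, 8]
  [6, 12, 1, 0]
Answer: M*[2][1] = 16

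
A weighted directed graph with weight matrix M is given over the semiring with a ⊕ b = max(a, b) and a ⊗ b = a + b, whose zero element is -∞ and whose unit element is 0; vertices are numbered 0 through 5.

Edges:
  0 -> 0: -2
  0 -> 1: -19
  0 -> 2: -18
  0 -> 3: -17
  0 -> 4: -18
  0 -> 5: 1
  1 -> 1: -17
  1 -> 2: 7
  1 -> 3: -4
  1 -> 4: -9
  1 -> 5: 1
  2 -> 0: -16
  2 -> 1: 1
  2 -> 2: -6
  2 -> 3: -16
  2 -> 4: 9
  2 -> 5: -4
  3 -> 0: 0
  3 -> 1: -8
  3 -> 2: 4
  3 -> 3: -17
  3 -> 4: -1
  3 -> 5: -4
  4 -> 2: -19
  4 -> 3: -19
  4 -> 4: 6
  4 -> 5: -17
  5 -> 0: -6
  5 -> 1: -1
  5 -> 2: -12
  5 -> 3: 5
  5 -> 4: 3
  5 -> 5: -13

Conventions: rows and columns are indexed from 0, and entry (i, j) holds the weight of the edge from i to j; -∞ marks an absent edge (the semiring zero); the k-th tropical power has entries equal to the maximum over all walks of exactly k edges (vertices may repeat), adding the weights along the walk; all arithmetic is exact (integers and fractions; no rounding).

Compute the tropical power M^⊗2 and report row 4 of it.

M^⊗2:
  [-4, 0, -11, 6, 4, -1]
  [-4, 8, 1, 6, 16, 3]
  [-10, -5, 8, 1, 15, 2]
  [-2, 5, -1, 1, 13, 1]
  [-19, -18, -13, -12, 12, -11]
  [5, -3, 9, -5, 9, 1]
Answer: row 4 of M^⊗2 = [-19, -18, -13, -12, 12, -11]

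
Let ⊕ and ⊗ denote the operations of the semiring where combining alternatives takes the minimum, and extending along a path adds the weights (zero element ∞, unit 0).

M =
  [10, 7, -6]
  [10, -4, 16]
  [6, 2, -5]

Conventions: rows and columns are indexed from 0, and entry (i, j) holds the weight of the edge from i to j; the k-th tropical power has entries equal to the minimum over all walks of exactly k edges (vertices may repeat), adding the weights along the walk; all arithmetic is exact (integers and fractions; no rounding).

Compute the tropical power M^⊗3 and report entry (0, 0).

M^⊗2:
  [0, -4, -11]
  [6, -8, 4]
  [1, -3, -10]
M^⊗3:
  [-5, -9, -16]
  [2, -12, -1]
  [-4, -8, -15]
Key observation: the optimum is the walk 0->2->2->0, with weight (-6) + (-5) + 6 = -5.
Optimal value attained by: walk 0->2->2->0.
Answer: (M^⊗3)[0][0] = -5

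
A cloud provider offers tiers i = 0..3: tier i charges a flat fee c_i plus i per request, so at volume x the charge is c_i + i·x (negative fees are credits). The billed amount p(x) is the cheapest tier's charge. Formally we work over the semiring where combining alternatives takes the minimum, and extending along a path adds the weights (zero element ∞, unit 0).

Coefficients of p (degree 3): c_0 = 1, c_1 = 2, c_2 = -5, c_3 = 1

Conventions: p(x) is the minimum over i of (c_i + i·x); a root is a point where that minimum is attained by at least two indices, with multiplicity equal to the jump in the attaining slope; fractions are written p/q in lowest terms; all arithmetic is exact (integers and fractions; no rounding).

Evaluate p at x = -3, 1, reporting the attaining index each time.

p(-3) = min(1+0·(-3)=1, 2+1·(-3)=-1, -5+2·(-3)=-11, 1+3·(-3)=-8) = -11 (attained by i=2)
p(1) = min(1+0·1=1, 2+1·1=3, -5+2·1=-3, 1+3·1=4) = -3 (attained by i=2)
Answer: p(-3) = -11; p(1) = -3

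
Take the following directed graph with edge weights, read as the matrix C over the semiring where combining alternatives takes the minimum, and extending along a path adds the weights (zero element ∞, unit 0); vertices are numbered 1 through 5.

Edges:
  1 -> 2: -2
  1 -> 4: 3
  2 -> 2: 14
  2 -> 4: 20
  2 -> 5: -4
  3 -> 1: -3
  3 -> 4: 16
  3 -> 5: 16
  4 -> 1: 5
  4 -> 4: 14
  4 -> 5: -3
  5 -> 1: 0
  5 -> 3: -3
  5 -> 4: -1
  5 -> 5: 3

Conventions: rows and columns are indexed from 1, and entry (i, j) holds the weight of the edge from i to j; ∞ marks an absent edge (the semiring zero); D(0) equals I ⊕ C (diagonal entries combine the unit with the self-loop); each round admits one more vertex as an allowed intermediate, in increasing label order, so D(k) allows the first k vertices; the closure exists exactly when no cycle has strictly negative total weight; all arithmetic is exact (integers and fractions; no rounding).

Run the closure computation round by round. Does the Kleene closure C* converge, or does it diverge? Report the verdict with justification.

D(0):
  [0, -2, ∞, 3, ∞]
  [∞, 0, ∞, 20, -4]
  [-3, ∞, 0, 16, 16]
  [5, ∞, ∞, 0, -3]
  [0, ∞, -3, -1, 0]
D(1):
  [0, -2, ∞, 3, ∞]
  [∞, 0, ∞, 20, -4]
  [-3, -5, 0, 0, 16]
  [5, 3, ∞, 0, -3]
  [0, -2, -3, -1, 0]
Detection: at round 2, diagonal entry (5, 5) turns strictly negative.
Key observation: the cycle 5->1->2->5 has total weight 0 + (-2) + (-4), which is strictly negative.
Answer: DIVERGES — negative cycle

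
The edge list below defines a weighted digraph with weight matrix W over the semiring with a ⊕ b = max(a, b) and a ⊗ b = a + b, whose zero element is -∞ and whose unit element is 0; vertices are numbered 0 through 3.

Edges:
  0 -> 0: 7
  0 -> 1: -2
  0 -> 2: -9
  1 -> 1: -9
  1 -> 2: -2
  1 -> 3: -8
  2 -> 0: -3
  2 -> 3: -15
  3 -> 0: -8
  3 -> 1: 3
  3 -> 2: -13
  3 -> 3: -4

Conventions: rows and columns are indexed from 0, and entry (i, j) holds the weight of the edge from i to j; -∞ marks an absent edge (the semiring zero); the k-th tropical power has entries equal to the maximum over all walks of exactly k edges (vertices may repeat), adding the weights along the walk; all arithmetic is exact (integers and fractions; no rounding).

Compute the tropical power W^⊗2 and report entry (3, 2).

W^⊗2:
  [14, 5, -2, -10]
  [-5, -5, -11, -12]
  [4, -5, -12, -19]
  [-1, -1, 1, -5]
Key observation: the optimum is the walk 3->1->2, with weight 3 + (-2) = 1.
Optimal value attained by: walk 3->1->2.
Answer: (W^⊗2)[3][2] = 1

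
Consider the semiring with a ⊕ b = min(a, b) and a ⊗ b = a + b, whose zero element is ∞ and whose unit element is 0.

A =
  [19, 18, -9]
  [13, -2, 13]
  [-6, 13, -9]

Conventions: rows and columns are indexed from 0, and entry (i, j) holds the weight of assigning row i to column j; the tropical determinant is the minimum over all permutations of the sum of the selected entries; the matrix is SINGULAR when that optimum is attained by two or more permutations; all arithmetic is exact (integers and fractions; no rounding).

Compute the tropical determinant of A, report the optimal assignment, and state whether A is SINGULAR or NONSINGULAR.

σ = (0, 1, 2): 19 + (-2) + (-9) = 8
σ = (0, 2, 1): 19 + 13 + 13 = 45
σ = (1, 0, 2): 18 + 13 + (-9) = 22
σ = (1, 2, 0): 18 + 13 + (-6) = 25
σ = (2, 0, 1): (-9) + 13 + 13 = 17
σ = (2, 1, 0): (-9) + (-2) + (-6) = -17
Optimal value attained by: σ = (2, 1, 0).
Answer: det⊕(A) = -17; verdict: NONSINGULAR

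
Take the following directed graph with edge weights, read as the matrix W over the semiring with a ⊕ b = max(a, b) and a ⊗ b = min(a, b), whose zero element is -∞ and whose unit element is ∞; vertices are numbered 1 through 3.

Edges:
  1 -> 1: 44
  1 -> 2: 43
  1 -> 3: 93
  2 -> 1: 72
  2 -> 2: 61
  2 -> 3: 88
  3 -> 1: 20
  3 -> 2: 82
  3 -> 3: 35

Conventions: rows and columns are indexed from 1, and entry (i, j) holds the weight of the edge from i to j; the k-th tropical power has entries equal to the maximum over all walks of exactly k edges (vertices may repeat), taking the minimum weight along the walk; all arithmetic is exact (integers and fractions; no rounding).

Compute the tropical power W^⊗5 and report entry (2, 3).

W^⊗2:
  [44, 82, 44]
  [61, 82, 72]
  [72, 61, 82]
W^⊗3:
  [72, 61, 82]
  [72, 72, 82]
  [61, 82, 72]
W^⊗4:
  [61, 82, 72]
  [72, 82, 72]
  [72, 72, 82]
W^⊗5:
  [72, 72, 82]
  [72, 72, 82]
  [72, 82, 72]
Key observation: the optimum is the walk 2->3->2->3->2->3, with weight 88 min 82 min 88 min 82 min 88 = 82.
Optimal value attained by: walk 2->3->2->3->2->3.
Answer: (W^⊗5)[2][3] = 82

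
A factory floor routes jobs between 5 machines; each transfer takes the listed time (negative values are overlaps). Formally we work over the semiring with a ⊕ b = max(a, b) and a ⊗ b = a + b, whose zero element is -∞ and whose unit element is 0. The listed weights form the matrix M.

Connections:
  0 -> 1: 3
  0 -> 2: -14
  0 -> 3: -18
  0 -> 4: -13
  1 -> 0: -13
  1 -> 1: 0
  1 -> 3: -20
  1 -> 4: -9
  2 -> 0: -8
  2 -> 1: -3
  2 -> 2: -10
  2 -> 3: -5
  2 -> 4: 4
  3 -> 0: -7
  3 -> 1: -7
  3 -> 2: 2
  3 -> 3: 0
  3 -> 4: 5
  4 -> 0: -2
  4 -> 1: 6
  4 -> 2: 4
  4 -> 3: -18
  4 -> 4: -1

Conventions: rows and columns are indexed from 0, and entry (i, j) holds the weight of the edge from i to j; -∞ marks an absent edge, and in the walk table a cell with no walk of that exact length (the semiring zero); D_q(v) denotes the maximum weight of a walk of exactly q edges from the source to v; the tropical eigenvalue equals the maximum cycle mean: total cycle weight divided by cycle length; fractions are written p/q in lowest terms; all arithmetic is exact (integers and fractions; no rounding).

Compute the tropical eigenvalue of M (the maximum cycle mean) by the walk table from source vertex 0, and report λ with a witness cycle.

q=0: [0, -∞, -∞, -∞, -∞]
q=1: [-∞, 3, -14, -18, -13]
q=2: [-10, 3, -9, -17, -6]
q=3: [-8, 3, -2, -14, -5]
q=4: [-7, 3, -1, -7, 2]
q=5: [0, 8, 6, -6, 3]
Optimal cycle mean attained by: cycle 2->4->2, total 4 + 4, length 2.
Answer: λ = 4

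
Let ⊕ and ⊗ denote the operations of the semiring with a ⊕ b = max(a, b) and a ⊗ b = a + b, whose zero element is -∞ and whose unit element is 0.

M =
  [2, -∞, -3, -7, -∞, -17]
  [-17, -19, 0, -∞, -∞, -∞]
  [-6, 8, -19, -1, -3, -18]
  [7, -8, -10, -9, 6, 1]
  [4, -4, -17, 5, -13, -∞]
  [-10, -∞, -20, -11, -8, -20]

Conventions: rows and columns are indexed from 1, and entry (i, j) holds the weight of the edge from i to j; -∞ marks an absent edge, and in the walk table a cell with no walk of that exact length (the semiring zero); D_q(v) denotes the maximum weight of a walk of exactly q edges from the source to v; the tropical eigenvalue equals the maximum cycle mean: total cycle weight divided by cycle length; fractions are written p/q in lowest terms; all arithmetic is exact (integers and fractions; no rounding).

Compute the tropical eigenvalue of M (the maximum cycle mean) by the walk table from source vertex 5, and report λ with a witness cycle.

q=0: [-∞, -∞, -∞, -∞, 0, -∞]
q=1: [4, -4, -17, 5, -13, -∞]
q=2: [12, -3, 1, -3, 11, 6]
q=3: [15, 9, 9, 16, 3, -2]
q=4: [23, 17, 12, 8, 22, 17]
q=5: [26, 20, 20, 27, 14, 9]
q=6: [34, 28, 23, 19, 33, 28]
Optimal cycle mean attained by: cycle 4->5->4, total 6 + 5, length 2.
Answer: λ = 11/2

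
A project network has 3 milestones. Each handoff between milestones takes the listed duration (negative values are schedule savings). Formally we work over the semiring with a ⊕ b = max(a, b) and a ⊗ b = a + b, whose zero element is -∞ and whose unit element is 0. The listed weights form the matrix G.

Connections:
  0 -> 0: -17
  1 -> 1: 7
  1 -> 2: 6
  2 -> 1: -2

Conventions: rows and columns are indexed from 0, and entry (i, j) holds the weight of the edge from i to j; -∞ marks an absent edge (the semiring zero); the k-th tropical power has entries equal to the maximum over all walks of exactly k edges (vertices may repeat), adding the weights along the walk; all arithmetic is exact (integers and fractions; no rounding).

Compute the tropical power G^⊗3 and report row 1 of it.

G^⊗2:
  [-34, -∞, -∞]
  [-∞, 14, 13]
  [-∞, 5, 4]
G^⊗3:
  [-51, -∞, -∞]
  [-∞, 21, 20]
  [-∞, 12, 11]
Answer: row 1 of G^⊗3 = [-∞, 21, 20]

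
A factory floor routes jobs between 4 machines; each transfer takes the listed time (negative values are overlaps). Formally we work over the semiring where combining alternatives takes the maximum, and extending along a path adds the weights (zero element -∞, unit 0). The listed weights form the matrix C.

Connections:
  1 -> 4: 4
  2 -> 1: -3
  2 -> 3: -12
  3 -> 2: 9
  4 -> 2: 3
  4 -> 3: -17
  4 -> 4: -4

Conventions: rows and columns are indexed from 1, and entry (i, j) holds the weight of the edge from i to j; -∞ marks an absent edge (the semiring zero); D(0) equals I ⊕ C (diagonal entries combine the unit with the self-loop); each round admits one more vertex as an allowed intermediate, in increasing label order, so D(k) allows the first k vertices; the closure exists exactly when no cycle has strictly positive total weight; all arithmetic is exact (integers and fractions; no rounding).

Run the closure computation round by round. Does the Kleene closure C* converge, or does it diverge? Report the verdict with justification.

D(0):
  [0, -∞, -∞, 4]
  [-3, 0, -12, -∞]
  [-∞, 9, 0, -∞]
  [-∞, 3, -17, 0]
D(1):
  [0, -∞, -∞, 4]
  [-3, 0, -12, 1]
  [-∞, 9, 0, -∞]
  [-∞, 3, -17, 0]
Detection: at round 2, diagonal entry (4, 4) turns strictly positive.
Key observation: the cycle 4->2->1->4 has total weight 3 + (-3) + 4, which is strictly positive.
Answer: DIVERGES — positive cycle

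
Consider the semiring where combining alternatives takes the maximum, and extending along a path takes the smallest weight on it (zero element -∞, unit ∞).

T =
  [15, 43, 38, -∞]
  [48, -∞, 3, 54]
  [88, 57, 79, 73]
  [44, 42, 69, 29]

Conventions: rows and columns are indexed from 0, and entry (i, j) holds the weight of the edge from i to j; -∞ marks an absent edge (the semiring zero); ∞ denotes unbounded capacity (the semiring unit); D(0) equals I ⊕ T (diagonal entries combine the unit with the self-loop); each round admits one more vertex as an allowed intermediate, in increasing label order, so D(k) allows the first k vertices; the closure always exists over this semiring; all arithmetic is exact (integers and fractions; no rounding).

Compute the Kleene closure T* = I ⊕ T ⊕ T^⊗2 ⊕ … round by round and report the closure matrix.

D(0):
  [∞, 43, 38, -∞]
  [48, ∞, 3, 54]
  [88, 57, ∞, 73]
  [44, 42, 69, ∞]
D(1):
  [∞, 43, 38, -∞]
  [48, ∞, 38, 54]
  [88, 57, ∞, 73]
  [44, 43, 69, ∞]
D(2):
  [∞, 43, 38, 43]
  [48, ∞, 38, 54]
  [88, 57, ∞, 73]
  [44, 43, 69, ∞]
D(3):
  [∞, 43, 38, 43]
  [48, ∞, 38, 54]
  [88, 57, ∞, 73]
  [69, 57, 69, ∞]
D(4):
  [∞, 43, 43, 43]
  [54, ∞, 54, 54]
  [88, 57, ∞, 73]
  [69, 57, 69, ∞]
Answer: T* = [[∞, 43, 43, 43], [54, ∞, 54, 54], [88, 57, ∞, 73], [69, 57, 69, ∞]]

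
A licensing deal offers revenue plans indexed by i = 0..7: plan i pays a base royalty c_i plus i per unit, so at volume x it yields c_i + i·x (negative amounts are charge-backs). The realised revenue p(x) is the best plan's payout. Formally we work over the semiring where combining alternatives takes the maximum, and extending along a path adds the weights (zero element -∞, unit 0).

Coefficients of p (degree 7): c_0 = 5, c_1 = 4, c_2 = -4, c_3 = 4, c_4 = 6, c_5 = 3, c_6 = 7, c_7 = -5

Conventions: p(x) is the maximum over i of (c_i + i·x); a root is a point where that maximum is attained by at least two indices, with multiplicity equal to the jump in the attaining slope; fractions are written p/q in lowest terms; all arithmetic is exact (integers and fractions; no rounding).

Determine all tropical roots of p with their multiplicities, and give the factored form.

hull edge (i=0, c=5) to (i=6, c=7): slope 1/3, span 6
hull edge (i=6, c=7) to (i=7, c=-5): slope -12, span 1
Factored form: p(x) = -5 ⊗ (x ⊕ (-1/3)) ⊗ (x ⊕ (-1/3)) ⊗ (x ⊕ (-1/3)) ⊗ (x ⊕ (-1/3)) ⊗ (x ⊕ (-1/3)) ⊗ (x ⊕ (-1/3)) ⊗ (x ⊕ 12)
Answer: roots = -1/3 (mult 6), 12 (mult 1)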